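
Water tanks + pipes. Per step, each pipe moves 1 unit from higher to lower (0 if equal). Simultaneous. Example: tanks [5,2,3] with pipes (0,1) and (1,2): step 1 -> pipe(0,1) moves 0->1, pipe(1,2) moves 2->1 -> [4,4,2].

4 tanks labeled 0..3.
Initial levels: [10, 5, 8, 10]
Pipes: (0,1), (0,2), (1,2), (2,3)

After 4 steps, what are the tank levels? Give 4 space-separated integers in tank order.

Answer: 8 9 7 9

Derivation:
Step 1: flows [0->1,0->2,2->1,3->2] -> levels [8 7 9 9]
Step 2: flows [0->1,2->0,2->1,2=3] -> levels [8 9 7 9]
Step 3: flows [1->0,0->2,1->2,3->2] -> levels [8 7 10 8]
Step 4: flows [0->1,2->0,2->1,2->3] -> levels [8 9 7 9]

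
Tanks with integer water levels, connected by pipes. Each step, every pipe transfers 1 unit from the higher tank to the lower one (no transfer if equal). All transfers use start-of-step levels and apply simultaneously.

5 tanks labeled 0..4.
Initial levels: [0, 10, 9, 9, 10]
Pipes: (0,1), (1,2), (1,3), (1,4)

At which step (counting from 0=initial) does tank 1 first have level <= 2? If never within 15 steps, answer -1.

Step 1: flows [1->0,1->2,1->3,1=4] -> levels [1 7 10 10 10]
Step 2: flows [1->0,2->1,3->1,4->1] -> levels [2 9 9 9 9]
Step 3: flows [1->0,1=2,1=3,1=4] -> levels [3 8 9 9 9]
Step 4: flows [1->0,2->1,3->1,4->1] -> levels [4 10 8 8 8]
Step 5: flows [1->0,1->2,1->3,1->4] -> levels [5 6 9 9 9]
Step 6: flows [1->0,2->1,3->1,4->1] -> levels [6 8 8 8 8]
Step 7: flows [1->0,1=2,1=3,1=4] -> levels [7 7 8 8 8]
Step 8: flows [0=1,2->1,3->1,4->1] -> levels [7 10 7 7 7]
Step 9: flows [1->0,1->2,1->3,1->4] -> levels [8 6 8 8 8]
Step 10: flows [0->1,2->1,3->1,4->1] -> levels [7 10 7 7 7]
  -> period-2 cycle (repeats step 8); tank 1 never drops to <=2
Tank 1 never reaches <=2 within 15 steps

Answer: -1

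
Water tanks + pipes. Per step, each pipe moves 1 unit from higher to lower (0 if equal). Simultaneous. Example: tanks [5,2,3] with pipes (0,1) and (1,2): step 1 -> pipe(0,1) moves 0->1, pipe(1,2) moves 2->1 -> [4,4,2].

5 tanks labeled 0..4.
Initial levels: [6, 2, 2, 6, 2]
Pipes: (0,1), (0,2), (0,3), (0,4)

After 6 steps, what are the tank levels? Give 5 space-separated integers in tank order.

Step 1: flows [0->1,0->2,0=3,0->4] -> levels [3 3 3 6 3]
Step 2: flows [0=1,0=2,3->0,0=4] -> levels [4 3 3 5 3]
Step 3: flows [0->1,0->2,3->0,0->4] -> levels [2 4 4 4 4]
Step 4: flows [1->0,2->0,3->0,4->0] -> levels [6 3 3 3 3]
Step 5: flows [0->1,0->2,0->3,0->4] -> levels [2 4 4 4 4]
  -> period-2 cycle: step 5 state = step 3 state
  -> state at step 6: (6-3) mod 2 = 1, same as step 4 -> [6 3 3 3 3]

Answer: 6 3 3 3 3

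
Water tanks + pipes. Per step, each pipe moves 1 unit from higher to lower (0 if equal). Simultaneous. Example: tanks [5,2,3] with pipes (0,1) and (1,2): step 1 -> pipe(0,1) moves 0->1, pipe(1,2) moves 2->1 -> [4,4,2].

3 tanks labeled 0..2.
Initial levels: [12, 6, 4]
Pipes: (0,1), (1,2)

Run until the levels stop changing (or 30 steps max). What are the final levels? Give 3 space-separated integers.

Step 1: flows [0->1,1->2] -> levels [11 6 5]
Step 2: flows [0->1,1->2] -> levels [10 6 6]
Step 3: flows [0->1,1=2] -> levels [9 7 6]
Step 4: flows [0->1,1->2] -> levels [8 7 7]
Step 5: flows [0->1,1=2] -> levels [7 8 7]
Step 6: flows [1->0,1->2] -> levels [8 6 8]
Step 7: flows [0->1,2->1] -> levels [7 8 7]
  -> period-2 cycle: step 7 state = step 5 state; never stabilizes
  -> state at step 30: (30-5) mod 2 = 1, same as step 6 -> [8 6 8]

Answer: 8 6 8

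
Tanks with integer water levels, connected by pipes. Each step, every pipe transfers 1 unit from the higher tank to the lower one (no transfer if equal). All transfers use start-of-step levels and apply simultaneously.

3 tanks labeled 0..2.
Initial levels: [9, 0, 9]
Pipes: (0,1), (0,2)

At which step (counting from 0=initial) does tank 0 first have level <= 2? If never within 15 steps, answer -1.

Answer: -1

Derivation:
Step 1: flows [0->1,0=2] -> levels [8 1 9]
Step 2: flows [0->1,2->0] -> levels [8 2 8]
Step 3: flows [0->1,0=2] -> levels [7 3 8]
Step 4: flows [0->1,2->0] -> levels [7 4 7]
Step 5: flows [0->1,0=2] -> levels [6 5 7]
Step 6: flows [0->1,2->0] -> levels [6 6 6]
Step 7: flows [0=1,0=2] -> levels [6 6 6]
  -> stable; tank 0 stays at 6 > 2
Tank 0 never reaches <=2 within 15 steps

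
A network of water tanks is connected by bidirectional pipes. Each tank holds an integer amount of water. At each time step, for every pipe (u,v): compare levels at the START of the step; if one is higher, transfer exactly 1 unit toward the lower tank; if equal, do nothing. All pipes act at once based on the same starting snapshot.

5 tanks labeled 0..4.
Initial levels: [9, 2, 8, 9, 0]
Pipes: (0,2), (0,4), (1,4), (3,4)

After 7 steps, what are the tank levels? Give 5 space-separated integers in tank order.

Answer: 7 5 6 6 4

Derivation:
Step 1: flows [0->2,0->4,1->4,3->4] -> levels [7 1 9 8 3]
Step 2: flows [2->0,0->4,4->1,3->4] -> levels [7 2 8 7 4]
Step 3: flows [2->0,0->4,4->1,3->4] -> levels [7 3 7 6 5]
Step 4: flows [0=2,0->4,4->1,3->4] -> levels [6 4 7 5 6]
Step 5: flows [2->0,0=4,4->1,4->3] -> levels [7 5 6 6 4]
Step 6: flows [0->2,0->4,1->4,3->4] -> levels [5 4 7 5 7]
Step 7: flows [2->0,4->0,4->1,4->3] -> levels [7 5 6 6 4]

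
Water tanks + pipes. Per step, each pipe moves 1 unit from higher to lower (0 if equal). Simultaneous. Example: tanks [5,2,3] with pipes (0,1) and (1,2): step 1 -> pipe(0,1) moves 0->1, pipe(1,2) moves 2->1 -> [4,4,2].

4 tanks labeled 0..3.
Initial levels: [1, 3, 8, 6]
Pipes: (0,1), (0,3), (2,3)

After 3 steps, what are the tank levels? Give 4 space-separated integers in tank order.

Step 1: flows [1->0,3->0,2->3] -> levels [3 2 7 6]
Step 2: flows [0->1,3->0,2->3] -> levels [3 3 6 6]
Step 3: flows [0=1,3->0,2=3] -> levels [4 3 6 5]

Answer: 4 3 6 5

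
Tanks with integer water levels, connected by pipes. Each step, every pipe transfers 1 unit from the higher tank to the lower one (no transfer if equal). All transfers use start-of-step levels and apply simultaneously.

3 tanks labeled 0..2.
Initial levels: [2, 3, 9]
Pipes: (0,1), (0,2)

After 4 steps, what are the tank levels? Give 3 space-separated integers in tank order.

Step 1: flows [1->0,2->0] -> levels [4 2 8]
Step 2: flows [0->1,2->0] -> levels [4 3 7]
Step 3: flows [0->1,2->0] -> levels [4 4 6]
Step 4: flows [0=1,2->0] -> levels [5 4 5]

Answer: 5 4 5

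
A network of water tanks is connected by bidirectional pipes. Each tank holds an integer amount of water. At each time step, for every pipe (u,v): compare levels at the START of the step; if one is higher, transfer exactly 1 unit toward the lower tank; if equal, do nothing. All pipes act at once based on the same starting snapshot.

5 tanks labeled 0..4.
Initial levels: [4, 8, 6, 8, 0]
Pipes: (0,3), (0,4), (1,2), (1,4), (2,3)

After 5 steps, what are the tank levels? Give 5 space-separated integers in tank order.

Step 1: flows [3->0,0->4,1->2,1->4,3->2] -> levels [4 6 8 6 2]
Step 2: flows [3->0,0->4,2->1,1->4,2->3] -> levels [4 6 6 6 4]
Step 3: flows [3->0,0=4,1=2,1->4,2=3] -> levels [5 5 6 5 5]
Step 4: flows [0=3,0=4,2->1,1=4,2->3] -> levels [5 6 4 6 5]
Step 5: flows [3->0,0=4,1->2,1->4,3->2] -> levels [6 4 6 4 6]

Answer: 6 4 6 4 6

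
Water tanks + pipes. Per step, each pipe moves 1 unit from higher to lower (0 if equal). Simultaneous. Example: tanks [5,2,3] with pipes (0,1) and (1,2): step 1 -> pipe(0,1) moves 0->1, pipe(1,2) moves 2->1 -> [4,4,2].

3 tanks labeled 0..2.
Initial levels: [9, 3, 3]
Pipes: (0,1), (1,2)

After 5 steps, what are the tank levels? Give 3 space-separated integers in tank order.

Step 1: flows [0->1,1=2] -> levels [8 4 3]
Step 2: flows [0->1,1->2] -> levels [7 4 4]
Step 3: flows [0->1,1=2] -> levels [6 5 4]
Step 4: flows [0->1,1->2] -> levels [5 5 5]
Step 5: flows [0=1,1=2] -> levels [5 5 5]

Answer: 5 5 5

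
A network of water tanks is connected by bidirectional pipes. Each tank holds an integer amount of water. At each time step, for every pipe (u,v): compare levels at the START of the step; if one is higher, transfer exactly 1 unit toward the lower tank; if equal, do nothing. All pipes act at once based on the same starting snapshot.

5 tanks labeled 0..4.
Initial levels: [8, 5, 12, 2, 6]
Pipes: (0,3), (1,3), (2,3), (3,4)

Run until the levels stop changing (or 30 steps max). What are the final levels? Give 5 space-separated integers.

Step 1: flows [0->3,1->3,2->3,4->3] -> levels [7 4 11 6 5]
Step 2: flows [0->3,3->1,2->3,3->4] -> levels [6 5 10 6 6]
Step 3: flows [0=3,3->1,2->3,3=4] -> levels [6 6 9 6 6]
Step 4: flows [0=3,1=3,2->3,3=4] -> levels [6 6 8 7 6]
Step 5: flows [3->0,3->1,2->3,3->4] -> levels [7 7 7 5 7]
Step 6: flows [0->3,1->3,2->3,4->3] -> levels [6 6 6 9 6]
Step 7: flows [3->0,3->1,3->2,3->4] -> levels [7 7 7 5 7]
  -> period-2 cycle: step 7 state = step 5 state; never stabilizes
  -> state at step 30: (30-5) mod 2 = 1, same as step 6 -> [6 6 6 9 6]

Answer: 6 6 6 9 6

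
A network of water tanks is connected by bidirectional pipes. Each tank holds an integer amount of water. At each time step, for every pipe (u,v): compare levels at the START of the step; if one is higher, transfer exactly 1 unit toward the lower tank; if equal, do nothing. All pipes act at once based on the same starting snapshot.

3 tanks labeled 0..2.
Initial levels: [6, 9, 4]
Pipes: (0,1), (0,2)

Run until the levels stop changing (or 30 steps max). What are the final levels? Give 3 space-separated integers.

Answer: 5 7 7

Derivation:
Step 1: flows [1->0,0->2] -> levels [6 8 5]
Step 2: flows [1->0,0->2] -> levels [6 7 6]
Step 3: flows [1->0,0=2] -> levels [7 6 6]
Step 4: flows [0->1,0->2] -> levels [5 7 7]
Step 5: flows [1->0,2->0] -> levels [7 6 6]
  -> period-2 cycle: step 5 state = step 3 state; never stabilizes
  -> state at step 30: (30-3) mod 2 = 1, same as step 4 -> [5 7 7]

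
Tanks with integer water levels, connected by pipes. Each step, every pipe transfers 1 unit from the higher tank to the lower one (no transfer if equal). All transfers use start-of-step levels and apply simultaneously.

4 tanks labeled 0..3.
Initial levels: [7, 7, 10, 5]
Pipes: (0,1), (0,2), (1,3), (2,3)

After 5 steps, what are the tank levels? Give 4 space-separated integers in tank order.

Step 1: flows [0=1,2->0,1->3,2->3] -> levels [8 6 8 7]
Step 2: flows [0->1,0=2,3->1,2->3] -> levels [7 8 7 7]
Step 3: flows [1->0,0=2,1->3,2=3] -> levels [8 6 7 8]
Step 4: flows [0->1,0->2,3->1,3->2] -> levels [6 8 9 6]
Step 5: flows [1->0,2->0,1->3,2->3] -> levels [8 6 7 8]

Answer: 8 6 7 8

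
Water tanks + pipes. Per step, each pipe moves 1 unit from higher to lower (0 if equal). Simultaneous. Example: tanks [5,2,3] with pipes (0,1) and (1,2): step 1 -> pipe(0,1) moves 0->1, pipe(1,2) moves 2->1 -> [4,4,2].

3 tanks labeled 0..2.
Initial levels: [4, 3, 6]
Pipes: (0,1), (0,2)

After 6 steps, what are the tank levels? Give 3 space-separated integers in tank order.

Answer: 5 4 4

Derivation:
Step 1: flows [0->1,2->0] -> levels [4 4 5]
Step 2: flows [0=1,2->0] -> levels [5 4 4]
Step 3: flows [0->1,0->2] -> levels [3 5 5]
Step 4: flows [1->0,2->0] -> levels [5 4 4]
  -> period-2 cycle: step 4 state = step 2 state
  -> state at step 6: (6-2) mod 2 = 0, same as step 2 -> [5 4 4]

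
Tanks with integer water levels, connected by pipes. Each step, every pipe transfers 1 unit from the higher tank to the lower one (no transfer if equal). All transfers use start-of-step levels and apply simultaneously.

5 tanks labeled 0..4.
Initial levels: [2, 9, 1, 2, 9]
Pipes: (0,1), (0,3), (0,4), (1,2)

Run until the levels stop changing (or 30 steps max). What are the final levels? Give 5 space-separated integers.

Step 1: flows [1->0,0=3,4->0,1->2] -> levels [4 7 2 2 8]
Step 2: flows [1->0,0->3,4->0,1->2] -> levels [5 5 3 3 7]
Step 3: flows [0=1,0->3,4->0,1->2] -> levels [5 4 4 4 6]
Step 4: flows [0->1,0->3,4->0,1=2] -> levels [4 5 4 5 5]
Step 5: flows [1->0,3->0,4->0,1->2] -> levels [7 3 5 4 4]
Step 6: flows [0->1,0->3,0->4,2->1] -> levels [4 5 4 5 5]
  -> period-2 cycle: step 6 state = step 4 state; never stabilizes
  -> state at step 30: (30-4) mod 2 = 0, same as step 4 -> [4 5 4 5 5]

Answer: 4 5 4 5 5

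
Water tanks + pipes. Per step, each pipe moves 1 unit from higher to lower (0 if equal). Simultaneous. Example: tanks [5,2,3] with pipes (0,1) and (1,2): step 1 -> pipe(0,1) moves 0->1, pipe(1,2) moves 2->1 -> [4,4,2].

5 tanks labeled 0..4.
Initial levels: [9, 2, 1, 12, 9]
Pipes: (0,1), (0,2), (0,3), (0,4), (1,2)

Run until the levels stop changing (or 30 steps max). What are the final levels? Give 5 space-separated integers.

Answer: 9 6 6 6 6

Derivation:
Step 1: flows [0->1,0->2,3->0,0=4,1->2] -> levels [8 2 3 11 9]
Step 2: flows [0->1,0->2,3->0,4->0,2->1] -> levels [8 4 3 10 8]
Step 3: flows [0->1,0->2,3->0,0=4,1->2] -> levels [7 4 5 9 8]
Step 4: flows [0->1,0->2,3->0,4->0,2->1] -> levels [7 6 5 8 7]
Step 5: flows [0->1,0->2,3->0,0=4,1->2] -> levels [6 6 7 7 7]
Step 6: flows [0=1,2->0,3->0,4->0,2->1] -> levels [9 7 5 6 6]
Step 7: flows [0->1,0->2,0->3,0->4,1->2] -> levels [5 7 7 7 7]
Step 8: flows [1->0,2->0,3->0,4->0,1=2] -> levels [9 6 6 6 6]
Step 9: flows [0->1,0->2,0->3,0->4,1=2] -> levels [5 7 7 7 7]
  -> period-2 cycle: step 9 state = step 7 state; never stabilizes
  -> state at step 30: (30-7) mod 2 = 1, same as step 8 -> [9 6 6 6 6]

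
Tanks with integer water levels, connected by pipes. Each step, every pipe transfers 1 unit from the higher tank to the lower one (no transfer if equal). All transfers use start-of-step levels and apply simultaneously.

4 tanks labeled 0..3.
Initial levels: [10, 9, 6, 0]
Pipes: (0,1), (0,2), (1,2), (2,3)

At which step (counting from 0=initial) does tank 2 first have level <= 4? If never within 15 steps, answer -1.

Answer: 7

Derivation:
Step 1: flows [0->1,0->2,1->2,2->3] -> levels [8 9 7 1]
Step 2: flows [1->0,0->2,1->2,2->3] -> levels [8 7 8 2]
Step 3: flows [0->1,0=2,2->1,2->3] -> levels [7 9 6 3]
Step 4: flows [1->0,0->2,1->2,2->3] -> levels [7 7 7 4]
Step 5: flows [0=1,0=2,1=2,2->3] -> levels [7 7 6 5]
Step 6: flows [0=1,0->2,1->2,2->3] -> levels [6 6 7 6]
Step 7: flows [0=1,2->0,2->1,2->3] -> levels [7 7 4 7]
Tank 2 first reaches <=4 at step 7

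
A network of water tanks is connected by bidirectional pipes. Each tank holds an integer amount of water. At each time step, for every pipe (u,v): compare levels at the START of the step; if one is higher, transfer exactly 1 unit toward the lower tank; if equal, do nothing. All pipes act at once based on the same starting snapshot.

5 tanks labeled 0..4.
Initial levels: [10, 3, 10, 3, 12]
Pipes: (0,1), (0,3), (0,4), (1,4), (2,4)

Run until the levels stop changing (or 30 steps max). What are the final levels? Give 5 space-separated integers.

Answer: 9 7 7 7 8

Derivation:
Step 1: flows [0->1,0->3,4->0,4->1,4->2] -> levels [9 5 11 4 9]
Step 2: flows [0->1,0->3,0=4,4->1,2->4] -> levels [7 7 10 5 9]
Step 3: flows [0=1,0->3,4->0,4->1,2->4] -> levels [7 8 9 6 8]
Step 4: flows [1->0,0->3,4->0,1=4,2->4] -> levels [8 7 8 7 8]
Step 5: flows [0->1,0->3,0=4,4->1,2=4] -> levels [6 9 8 8 7]
Step 6: flows [1->0,3->0,4->0,1->4,2->4] -> levels [9 7 7 7 8]
Step 7: flows [0->1,0->3,0->4,4->1,4->2] -> levels [6 9 8 8 7]
  -> period-2 cycle: step 7 state = step 5 state; never stabilizes
  -> state at step 30: (30-5) mod 2 = 1, same as step 6 -> [9 7 7 7 8]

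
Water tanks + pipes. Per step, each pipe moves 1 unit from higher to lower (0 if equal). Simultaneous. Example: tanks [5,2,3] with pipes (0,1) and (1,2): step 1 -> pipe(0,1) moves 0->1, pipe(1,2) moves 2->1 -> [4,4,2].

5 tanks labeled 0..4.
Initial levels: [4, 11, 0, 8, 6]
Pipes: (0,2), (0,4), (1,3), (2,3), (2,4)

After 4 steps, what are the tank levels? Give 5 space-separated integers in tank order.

Answer: 5 8 4 7 5

Derivation:
Step 1: flows [0->2,4->0,1->3,3->2,4->2] -> levels [4 10 3 8 4]
Step 2: flows [0->2,0=4,1->3,3->2,4->2] -> levels [3 9 6 8 3]
Step 3: flows [2->0,0=4,1->3,3->2,2->4] -> levels [4 8 5 8 4]
Step 4: flows [2->0,0=4,1=3,3->2,2->4] -> levels [5 8 4 7 5]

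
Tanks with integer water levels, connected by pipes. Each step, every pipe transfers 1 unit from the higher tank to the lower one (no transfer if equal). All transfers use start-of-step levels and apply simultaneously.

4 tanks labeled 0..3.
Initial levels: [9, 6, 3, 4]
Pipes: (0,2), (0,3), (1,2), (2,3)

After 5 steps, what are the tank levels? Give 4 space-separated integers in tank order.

Step 1: flows [0->2,0->3,1->2,3->2] -> levels [7 5 6 4]
Step 2: flows [0->2,0->3,2->1,2->3] -> levels [5 6 5 6]
Step 3: flows [0=2,3->0,1->2,3->2] -> levels [6 5 7 4]
Step 4: flows [2->0,0->3,2->1,2->3] -> levels [6 6 4 6]
Step 5: flows [0->2,0=3,1->2,3->2] -> levels [5 5 7 5]

Answer: 5 5 7 5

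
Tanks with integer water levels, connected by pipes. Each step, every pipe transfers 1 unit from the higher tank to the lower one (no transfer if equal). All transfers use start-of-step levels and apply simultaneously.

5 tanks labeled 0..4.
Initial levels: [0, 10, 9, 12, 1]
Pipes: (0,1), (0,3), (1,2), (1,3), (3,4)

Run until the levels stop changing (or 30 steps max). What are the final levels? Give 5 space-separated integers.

Step 1: flows [1->0,3->0,1->2,3->1,3->4] -> levels [2 9 10 9 2]
Step 2: flows [1->0,3->0,2->1,1=3,3->4] -> levels [4 9 9 7 3]
Step 3: flows [1->0,3->0,1=2,1->3,3->4] -> levels [6 7 9 6 4]
Step 4: flows [1->0,0=3,2->1,1->3,3->4] -> levels [7 6 8 6 5]
Step 5: flows [0->1,0->3,2->1,1=3,3->4] -> levels [5 8 7 6 6]
Step 6: flows [1->0,3->0,1->2,1->3,3=4] -> levels [7 5 8 6 6]
Step 7: flows [0->1,0->3,2->1,3->1,3=4] -> levels [5 8 7 6 6]
  -> period-2 cycle: step 7 state = step 5 state; never stabilizes
  -> state at step 30: (30-5) mod 2 = 1, same as step 6 -> [7 5 8 6 6]

Answer: 7 5 8 6 6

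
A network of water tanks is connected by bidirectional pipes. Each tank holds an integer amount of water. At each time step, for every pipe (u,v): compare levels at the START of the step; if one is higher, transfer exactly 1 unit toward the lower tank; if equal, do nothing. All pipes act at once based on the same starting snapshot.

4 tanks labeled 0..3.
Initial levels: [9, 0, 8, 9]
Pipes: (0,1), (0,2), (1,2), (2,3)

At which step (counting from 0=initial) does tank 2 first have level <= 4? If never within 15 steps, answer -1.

Step 1: flows [0->1,0->2,2->1,3->2] -> levels [7 2 9 8]
Step 2: flows [0->1,2->0,2->1,2->3] -> levels [7 4 6 9]
Step 3: flows [0->1,0->2,2->1,3->2] -> levels [5 6 7 8]
Step 4: flows [1->0,2->0,2->1,3->2] -> levels [7 6 6 7]
Step 5: flows [0->1,0->2,1=2,3->2] -> levels [5 7 8 6]
Step 6: flows [1->0,2->0,2->1,2->3] -> levels [7 7 5 7]
Step 7: flows [0=1,0->2,1->2,3->2] -> levels [6 6 8 6]
Step 8: flows [0=1,2->0,2->1,2->3] -> levels [7 7 5 7]
  -> period-2 cycle (repeats step 6); tank 2 never drops to <=4
Tank 2 never reaches <=4 within 15 steps

Answer: -1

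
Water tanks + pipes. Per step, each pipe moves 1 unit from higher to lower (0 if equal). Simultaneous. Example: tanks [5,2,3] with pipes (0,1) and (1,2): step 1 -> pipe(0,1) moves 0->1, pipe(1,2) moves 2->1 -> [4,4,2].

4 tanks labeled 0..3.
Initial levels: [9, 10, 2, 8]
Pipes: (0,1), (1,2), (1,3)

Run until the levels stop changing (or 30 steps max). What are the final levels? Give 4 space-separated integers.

Answer: 8 5 8 8

Derivation:
Step 1: flows [1->0,1->2,1->3] -> levels [10 7 3 9]
Step 2: flows [0->1,1->2,3->1] -> levels [9 8 4 8]
Step 3: flows [0->1,1->2,1=3] -> levels [8 8 5 8]
Step 4: flows [0=1,1->2,1=3] -> levels [8 7 6 8]
Step 5: flows [0->1,1->2,3->1] -> levels [7 8 7 7]
Step 6: flows [1->0,1->2,1->3] -> levels [8 5 8 8]
Step 7: flows [0->1,2->1,3->1] -> levels [7 8 7 7]
  -> period-2 cycle: step 7 state = step 5 state; never stabilizes
  -> state at step 30: (30-5) mod 2 = 1, same as step 6 -> [8 5 8 8]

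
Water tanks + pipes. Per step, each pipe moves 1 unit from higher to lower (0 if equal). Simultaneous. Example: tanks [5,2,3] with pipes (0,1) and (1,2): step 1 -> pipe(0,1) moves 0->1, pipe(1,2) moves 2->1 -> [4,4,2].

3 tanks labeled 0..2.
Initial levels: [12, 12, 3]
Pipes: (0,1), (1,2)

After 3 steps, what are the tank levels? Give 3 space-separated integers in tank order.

Answer: 11 10 6

Derivation:
Step 1: flows [0=1,1->2] -> levels [12 11 4]
Step 2: flows [0->1,1->2] -> levels [11 11 5]
Step 3: flows [0=1,1->2] -> levels [11 10 6]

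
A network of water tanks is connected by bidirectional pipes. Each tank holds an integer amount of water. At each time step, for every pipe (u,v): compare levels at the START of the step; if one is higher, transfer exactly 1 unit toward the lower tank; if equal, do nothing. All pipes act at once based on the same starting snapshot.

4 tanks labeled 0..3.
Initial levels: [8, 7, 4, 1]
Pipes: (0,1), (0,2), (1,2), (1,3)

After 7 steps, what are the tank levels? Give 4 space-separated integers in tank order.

Step 1: flows [0->1,0->2,1->2,1->3] -> levels [6 6 6 2]
Step 2: flows [0=1,0=2,1=2,1->3] -> levels [6 5 6 3]
Step 3: flows [0->1,0=2,2->1,1->3] -> levels [5 6 5 4]
Step 4: flows [1->0,0=2,1->2,1->3] -> levels [6 3 6 5]
Step 5: flows [0->1,0=2,2->1,3->1] -> levels [5 6 5 4]
  -> period-2 cycle: step 5 state = step 3 state
  -> state at step 7: (7-3) mod 2 = 0, same as step 3 -> [5 6 5 4]

Answer: 5 6 5 4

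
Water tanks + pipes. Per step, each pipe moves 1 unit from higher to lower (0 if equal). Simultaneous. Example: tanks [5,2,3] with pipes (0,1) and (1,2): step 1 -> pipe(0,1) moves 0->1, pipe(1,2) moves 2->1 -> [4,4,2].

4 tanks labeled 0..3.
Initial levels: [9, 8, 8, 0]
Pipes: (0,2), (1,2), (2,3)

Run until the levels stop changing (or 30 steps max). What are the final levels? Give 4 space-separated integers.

Step 1: flows [0->2,1=2,2->3] -> levels [8 8 8 1]
Step 2: flows [0=2,1=2,2->3] -> levels [8 8 7 2]
Step 3: flows [0->2,1->2,2->3] -> levels [7 7 8 3]
Step 4: flows [2->0,2->1,2->3] -> levels [8 8 5 4]
Step 5: flows [0->2,1->2,2->3] -> levels [7 7 6 5]
Step 6: flows [0->2,1->2,2->3] -> levels [6 6 7 6]
Step 7: flows [2->0,2->1,2->3] -> levels [7 7 4 7]
Step 8: flows [0->2,1->2,3->2] -> levels [6 6 7 6]
  -> period-2 cycle: step 8 state = step 6 state; never stabilizes
  -> state at step 30: (30-6) mod 2 = 0, same as step 6 -> [6 6 7 6]

Answer: 6 6 7 6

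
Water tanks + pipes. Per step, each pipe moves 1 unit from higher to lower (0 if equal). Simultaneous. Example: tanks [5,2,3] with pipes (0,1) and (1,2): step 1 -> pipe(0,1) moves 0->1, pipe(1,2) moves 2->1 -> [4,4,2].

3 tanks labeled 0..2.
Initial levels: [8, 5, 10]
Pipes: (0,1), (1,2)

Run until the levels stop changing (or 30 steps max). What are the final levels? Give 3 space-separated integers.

Answer: 7 9 7

Derivation:
Step 1: flows [0->1,2->1] -> levels [7 7 9]
Step 2: flows [0=1,2->1] -> levels [7 8 8]
Step 3: flows [1->0,1=2] -> levels [8 7 8]
Step 4: flows [0->1,2->1] -> levels [7 9 7]
Step 5: flows [1->0,1->2] -> levels [8 7 8]
  -> period-2 cycle: step 5 state = step 3 state; never stabilizes
  -> state at step 30: (30-3) mod 2 = 1, same as step 4 -> [7 9 7]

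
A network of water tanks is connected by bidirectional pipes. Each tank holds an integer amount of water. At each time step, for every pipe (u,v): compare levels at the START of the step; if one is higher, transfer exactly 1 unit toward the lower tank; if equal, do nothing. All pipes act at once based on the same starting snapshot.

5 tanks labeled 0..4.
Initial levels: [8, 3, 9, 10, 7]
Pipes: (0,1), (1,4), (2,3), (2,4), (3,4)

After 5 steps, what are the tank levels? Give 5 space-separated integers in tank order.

Answer: 7 8 9 7 6

Derivation:
Step 1: flows [0->1,4->1,3->2,2->4,3->4] -> levels [7 5 9 8 8]
Step 2: flows [0->1,4->1,2->3,2->4,3=4] -> levels [6 7 7 9 8]
Step 3: flows [1->0,4->1,3->2,4->2,3->4] -> levels [7 7 9 7 7]
Step 4: flows [0=1,1=4,2->3,2->4,3=4] -> levels [7 7 7 8 8]
Step 5: flows [0=1,4->1,3->2,4->2,3=4] -> levels [7 8 9 7 6]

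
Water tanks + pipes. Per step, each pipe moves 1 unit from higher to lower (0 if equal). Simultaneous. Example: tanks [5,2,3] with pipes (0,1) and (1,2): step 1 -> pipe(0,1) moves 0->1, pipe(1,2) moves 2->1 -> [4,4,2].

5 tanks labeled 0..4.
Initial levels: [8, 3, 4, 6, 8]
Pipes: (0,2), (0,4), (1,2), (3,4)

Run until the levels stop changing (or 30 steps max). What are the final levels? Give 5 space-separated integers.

Step 1: flows [0->2,0=4,2->1,4->3] -> levels [7 4 4 7 7]
Step 2: flows [0->2,0=4,1=2,3=4] -> levels [6 4 5 7 7]
Step 3: flows [0->2,4->0,2->1,3=4] -> levels [6 5 5 7 6]
Step 4: flows [0->2,0=4,1=2,3->4] -> levels [5 5 6 6 7]
Step 5: flows [2->0,4->0,2->1,4->3] -> levels [7 6 4 7 5]
Step 6: flows [0->2,0->4,1->2,3->4] -> levels [5 5 6 6 7]
  -> period-2 cycle: step 6 state = step 4 state; never stabilizes
  -> state at step 30: (30-4) mod 2 = 0, same as step 4 -> [5 5 6 6 7]

Answer: 5 5 6 6 7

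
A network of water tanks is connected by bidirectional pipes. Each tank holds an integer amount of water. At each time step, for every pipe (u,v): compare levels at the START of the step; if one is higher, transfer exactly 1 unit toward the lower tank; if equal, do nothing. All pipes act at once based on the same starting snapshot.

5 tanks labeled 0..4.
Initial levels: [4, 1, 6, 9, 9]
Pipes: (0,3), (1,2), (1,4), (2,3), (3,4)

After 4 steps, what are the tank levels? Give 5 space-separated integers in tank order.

Answer: 6 5 7 4 7

Derivation:
Step 1: flows [3->0,2->1,4->1,3->2,3=4] -> levels [5 3 6 7 8]
Step 2: flows [3->0,2->1,4->1,3->2,4->3] -> levels [6 5 6 6 6]
Step 3: flows [0=3,2->1,4->1,2=3,3=4] -> levels [6 7 5 6 5]
Step 4: flows [0=3,1->2,1->4,3->2,3->4] -> levels [6 5 7 4 7]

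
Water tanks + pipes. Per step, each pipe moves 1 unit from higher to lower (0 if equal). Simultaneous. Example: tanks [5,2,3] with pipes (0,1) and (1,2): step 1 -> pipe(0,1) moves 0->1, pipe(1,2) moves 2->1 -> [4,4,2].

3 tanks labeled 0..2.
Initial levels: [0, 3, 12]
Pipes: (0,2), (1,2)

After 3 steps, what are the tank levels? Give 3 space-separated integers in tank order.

Step 1: flows [2->0,2->1] -> levels [1 4 10]
Step 2: flows [2->0,2->1] -> levels [2 5 8]
Step 3: flows [2->0,2->1] -> levels [3 6 6]

Answer: 3 6 6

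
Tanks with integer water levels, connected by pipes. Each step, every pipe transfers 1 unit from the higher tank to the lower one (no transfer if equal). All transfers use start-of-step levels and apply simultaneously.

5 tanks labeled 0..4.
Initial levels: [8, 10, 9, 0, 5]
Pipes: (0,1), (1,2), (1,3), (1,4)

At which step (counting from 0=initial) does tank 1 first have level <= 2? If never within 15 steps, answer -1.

Step 1: flows [1->0,1->2,1->3,1->4] -> levels [9 6 10 1 6]
Step 2: flows [0->1,2->1,1->3,1=4] -> levels [8 7 9 2 6]
Step 3: flows [0->1,2->1,1->3,1->4] -> levels [7 7 8 3 7]
Step 4: flows [0=1,2->1,1->3,1=4] -> levels [7 7 7 4 7]
Step 5: flows [0=1,1=2,1->3,1=4] -> levels [7 6 7 5 7]
Step 6: flows [0->1,2->1,1->3,4->1] -> levels [6 8 6 6 6]
Step 7: flows [1->0,1->2,1->3,1->4] -> levels [7 4 7 7 7]
Step 8: flows [0->1,2->1,3->1,4->1] -> levels [6 8 6 6 6]
  -> period-2 cycle (repeats step 6); tank 1 never drops to <=2
Tank 1 never reaches <=2 within 15 steps

Answer: -1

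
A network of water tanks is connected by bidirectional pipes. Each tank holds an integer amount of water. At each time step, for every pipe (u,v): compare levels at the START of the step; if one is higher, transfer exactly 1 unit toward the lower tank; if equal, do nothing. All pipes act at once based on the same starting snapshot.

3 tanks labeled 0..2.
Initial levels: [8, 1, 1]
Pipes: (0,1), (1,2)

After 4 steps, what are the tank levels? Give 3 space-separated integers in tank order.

Step 1: flows [0->1,1=2] -> levels [7 2 1]
Step 2: flows [0->1,1->2] -> levels [6 2 2]
Step 3: flows [0->1,1=2] -> levels [5 3 2]
Step 4: flows [0->1,1->2] -> levels [4 3 3]

Answer: 4 3 3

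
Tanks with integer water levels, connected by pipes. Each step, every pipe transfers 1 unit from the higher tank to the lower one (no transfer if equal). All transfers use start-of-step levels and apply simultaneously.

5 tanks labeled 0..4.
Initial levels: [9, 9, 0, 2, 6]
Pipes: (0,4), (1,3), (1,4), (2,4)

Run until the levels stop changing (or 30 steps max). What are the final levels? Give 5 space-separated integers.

Step 1: flows [0->4,1->3,1->4,4->2] -> levels [8 7 1 3 7]
Step 2: flows [0->4,1->3,1=4,4->2] -> levels [7 6 2 4 7]
Step 3: flows [0=4,1->3,4->1,4->2] -> levels [7 6 3 5 5]
Step 4: flows [0->4,1->3,1->4,4->2] -> levels [6 4 4 6 6]
Step 5: flows [0=4,3->1,4->1,4->2] -> levels [6 6 5 5 4]
Step 6: flows [0->4,1->3,1->4,2->4] -> levels [5 4 4 6 7]
Step 7: flows [4->0,3->1,4->1,4->2] -> levels [6 6 5 5 4]
  -> period-2 cycle: step 7 state = step 5 state; never stabilizes
  -> state at step 30: (30-5) mod 2 = 1, same as step 6 -> [5 4 4 6 7]

Answer: 5 4 4 6 7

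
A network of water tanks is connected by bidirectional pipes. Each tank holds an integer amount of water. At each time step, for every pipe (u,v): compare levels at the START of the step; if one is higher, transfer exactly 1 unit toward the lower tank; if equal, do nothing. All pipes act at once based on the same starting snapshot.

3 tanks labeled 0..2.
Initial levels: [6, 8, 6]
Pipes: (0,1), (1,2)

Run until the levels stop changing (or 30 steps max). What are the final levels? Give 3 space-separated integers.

Answer: 6 8 6

Derivation:
Step 1: flows [1->0,1->2] -> levels [7 6 7]
Step 2: flows [0->1,2->1] -> levels [6 8 6]
  -> period-2 cycle: step 2 state = step 0 state; never stabilizes
  -> state at step 30: (30-0) mod 2 = 0, same as step 0 -> [6 8 6]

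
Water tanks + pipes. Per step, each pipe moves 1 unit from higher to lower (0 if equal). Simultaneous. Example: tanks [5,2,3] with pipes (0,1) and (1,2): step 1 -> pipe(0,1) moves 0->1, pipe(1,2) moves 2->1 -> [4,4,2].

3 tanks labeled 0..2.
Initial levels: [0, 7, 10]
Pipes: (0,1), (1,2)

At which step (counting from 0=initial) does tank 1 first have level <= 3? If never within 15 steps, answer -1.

Answer: -1

Derivation:
Step 1: flows [1->0,2->1] -> levels [1 7 9]
Step 2: flows [1->0,2->1] -> levels [2 7 8]
Step 3: flows [1->0,2->1] -> levels [3 7 7]
Step 4: flows [1->0,1=2] -> levels [4 6 7]
Step 5: flows [1->0,2->1] -> levels [5 6 6]
Step 6: flows [1->0,1=2] -> levels [6 5 6]
Step 7: flows [0->1,2->1] -> levels [5 7 5]
Step 8: flows [1->0,1->2] -> levels [6 5 6]
  -> period-2 cycle (repeats step 6); tank 1 never drops to <=3
Tank 1 never reaches <=3 within 15 steps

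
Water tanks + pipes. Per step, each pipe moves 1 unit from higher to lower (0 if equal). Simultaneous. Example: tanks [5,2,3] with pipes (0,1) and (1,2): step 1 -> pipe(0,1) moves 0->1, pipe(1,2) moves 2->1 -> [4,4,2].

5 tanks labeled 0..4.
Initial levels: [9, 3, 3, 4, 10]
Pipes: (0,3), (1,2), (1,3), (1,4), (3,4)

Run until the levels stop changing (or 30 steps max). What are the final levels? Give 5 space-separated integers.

Answer: 6 4 6 7 6

Derivation:
Step 1: flows [0->3,1=2,3->1,4->1,4->3] -> levels [8 5 3 5 8]
Step 2: flows [0->3,1->2,1=3,4->1,4->3] -> levels [7 5 4 7 6]
Step 3: flows [0=3,1->2,3->1,4->1,3->4] -> levels [7 6 5 5 6]
Step 4: flows [0->3,1->2,1->3,1=4,4->3] -> levels [6 4 6 8 5]
Step 5: flows [3->0,2->1,3->1,4->1,3->4] -> levels [7 7 5 5 5]
Step 6: flows [0->3,1->2,1->3,1->4,3=4] -> levels [6 4 6 7 6]
Step 7: flows [3->0,2->1,3->1,4->1,3->4] -> levels [7 7 5 4 6]
Step 8: flows [0->3,1->2,1->3,1->4,4->3] -> levels [6 4 6 7 6]
  -> period-2 cycle: step 8 state = step 6 state; never stabilizes
  -> state at step 30: (30-6) mod 2 = 0, same as step 6 -> [6 4 6 7 6]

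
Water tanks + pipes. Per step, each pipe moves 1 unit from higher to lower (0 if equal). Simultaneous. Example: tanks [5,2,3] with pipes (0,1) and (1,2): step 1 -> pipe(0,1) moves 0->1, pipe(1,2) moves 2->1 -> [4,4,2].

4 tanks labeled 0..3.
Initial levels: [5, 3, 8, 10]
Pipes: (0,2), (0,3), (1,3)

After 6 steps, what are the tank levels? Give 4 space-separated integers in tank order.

Answer: 8 7 6 5

Derivation:
Step 1: flows [2->0,3->0,3->1] -> levels [7 4 7 8]
Step 2: flows [0=2,3->0,3->1] -> levels [8 5 7 6]
Step 3: flows [0->2,0->3,3->1] -> levels [6 6 8 6]
Step 4: flows [2->0,0=3,1=3] -> levels [7 6 7 6]
Step 5: flows [0=2,0->3,1=3] -> levels [6 6 7 7]
Step 6: flows [2->0,3->0,3->1] -> levels [8 7 6 5]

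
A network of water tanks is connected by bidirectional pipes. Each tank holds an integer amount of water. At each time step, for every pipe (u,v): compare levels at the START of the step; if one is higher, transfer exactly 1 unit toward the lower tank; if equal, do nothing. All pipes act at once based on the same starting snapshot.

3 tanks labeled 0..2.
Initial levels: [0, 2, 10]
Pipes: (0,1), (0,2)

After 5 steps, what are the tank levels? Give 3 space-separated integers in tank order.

Step 1: flows [1->0,2->0] -> levels [2 1 9]
Step 2: flows [0->1,2->0] -> levels [2 2 8]
Step 3: flows [0=1,2->0] -> levels [3 2 7]
Step 4: flows [0->1,2->0] -> levels [3 3 6]
Step 5: flows [0=1,2->0] -> levels [4 3 5]

Answer: 4 3 5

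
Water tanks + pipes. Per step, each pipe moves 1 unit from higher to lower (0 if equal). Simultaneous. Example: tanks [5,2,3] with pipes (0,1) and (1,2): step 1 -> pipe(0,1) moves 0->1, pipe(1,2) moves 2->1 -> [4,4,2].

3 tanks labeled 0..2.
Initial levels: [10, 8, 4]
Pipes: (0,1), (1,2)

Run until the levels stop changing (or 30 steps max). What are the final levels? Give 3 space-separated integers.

Step 1: flows [0->1,1->2] -> levels [9 8 5]
Step 2: flows [0->1,1->2] -> levels [8 8 6]
Step 3: flows [0=1,1->2] -> levels [8 7 7]
Step 4: flows [0->1,1=2] -> levels [7 8 7]
Step 5: flows [1->0,1->2] -> levels [8 6 8]
Step 6: flows [0->1,2->1] -> levels [7 8 7]
  -> period-2 cycle: step 6 state = step 4 state; never stabilizes
  -> state at step 30: (30-4) mod 2 = 0, same as step 4 -> [7 8 7]

Answer: 7 8 7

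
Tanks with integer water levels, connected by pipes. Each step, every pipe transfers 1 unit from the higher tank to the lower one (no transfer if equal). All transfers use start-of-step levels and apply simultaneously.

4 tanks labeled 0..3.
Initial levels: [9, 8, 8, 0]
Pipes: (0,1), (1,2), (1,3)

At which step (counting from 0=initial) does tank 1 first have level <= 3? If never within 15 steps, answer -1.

Answer: -1

Derivation:
Step 1: flows [0->1,1=2,1->3] -> levels [8 8 8 1]
Step 2: flows [0=1,1=2,1->3] -> levels [8 7 8 2]
Step 3: flows [0->1,2->1,1->3] -> levels [7 8 7 3]
Step 4: flows [1->0,1->2,1->3] -> levels [8 5 8 4]
Step 5: flows [0->1,2->1,1->3] -> levels [7 6 7 5]
Step 6: flows [0->1,2->1,1->3] -> levels [6 7 6 6]
Step 7: flows [1->0,1->2,1->3] -> levels [7 4 7 7]
Step 8: flows [0->1,2->1,3->1] -> levels [6 7 6 6]
  -> period-2 cycle (repeats step 6); tank 1 never drops to <=3
Tank 1 never reaches <=3 within 15 steps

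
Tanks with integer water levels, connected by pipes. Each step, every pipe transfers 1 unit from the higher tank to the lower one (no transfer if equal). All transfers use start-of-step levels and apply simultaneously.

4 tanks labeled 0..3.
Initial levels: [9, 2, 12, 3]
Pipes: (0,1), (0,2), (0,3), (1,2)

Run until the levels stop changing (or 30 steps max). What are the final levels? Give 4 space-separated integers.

Answer: 8 6 6 6

Derivation:
Step 1: flows [0->1,2->0,0->3,2->1] -> levels [8 4 10 4]
Step 2: flows [0->1,2->0,0->3,2->1] -> levels [7 6 8 5]
Step 3: flows [0->1,2->0,0->3,2->1] -> levels [6 8 6 6]
Step 4: flows [1->0,0=2,0=3,1->2] -> levels [7 6 7 6]
Step 5: flows [0->1,0=2,0->3,2->1] -> levels [5 8 6 7]
Step 6: flows [1->0,2->0,3->0,1->2] -> levels [8 6 6 6]
Step 7: flows [0->1,0->2,0->3,1=2] -> levels [5 7 7 7]
Step 8: flows [1->0,2->0,3->0,1=2] -> levels [8 6 6 6]
  -> period-2 cycle: step 8 state = step 6 state; never stabilizes
  -> state at step 30: (30-6) mod 2 = 0, same as step 6 -> [8 6 6 6]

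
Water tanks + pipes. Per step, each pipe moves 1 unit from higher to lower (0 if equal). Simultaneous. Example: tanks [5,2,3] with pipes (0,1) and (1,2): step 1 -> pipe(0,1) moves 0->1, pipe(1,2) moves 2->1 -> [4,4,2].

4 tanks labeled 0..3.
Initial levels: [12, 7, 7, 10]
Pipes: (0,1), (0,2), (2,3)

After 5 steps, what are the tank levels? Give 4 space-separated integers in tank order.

Answer: 10 8 8 10

Derivation:
Step 1: flows [0->1,0->2,3->2] -> levels [10 8 9 9]
Step 2: flows [0->1,0->2,2=3] -> levels [8 9 10 9]
Step 3: flows [1->0,2->0,2->3] -> levels [10 8 8 10]
Step 4: flows [0->1,0->2,3->2] -> levels [8 9 10 9]
  -> period-2 cycle: step 4 state = step 2 state
  -> state at step 5: (5-2) mod 2 = 1, same as step 3 -> [10 8 8 10]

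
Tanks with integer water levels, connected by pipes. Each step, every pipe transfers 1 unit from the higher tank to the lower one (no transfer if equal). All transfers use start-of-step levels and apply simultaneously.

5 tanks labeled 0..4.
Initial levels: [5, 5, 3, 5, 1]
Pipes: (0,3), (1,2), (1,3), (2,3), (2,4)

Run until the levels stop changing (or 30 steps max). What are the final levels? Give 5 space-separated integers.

Step 1: flows [0=3,1->2,1=3,3->2,2->4] -> levels [5 4 4 4 2]
Step 2: flows [0->3,1=2,1=3,2=3,2->4] -> levels [4 4 3 5 3]
Step 3: flows [3->0,1->2,3->1,3->2,2=4] -> levels [5 4 5 2 3]
Step 4: flows [0->3,2->1,1->3,2->3,2->4] -> levels [4 4 2 5 4]
Step 5: flows [3->0,1->2,3->1,3->2,4->2] -> levels [5 4 5 2 3]
  -> period-2 cycle: step 5 state = step 3 state; never stabilizes
  -> state at step 30: (30-3) mod 2 = 1, same as step 4 -> [4 4 2 5 4]

Answer: 4 4 2 5 4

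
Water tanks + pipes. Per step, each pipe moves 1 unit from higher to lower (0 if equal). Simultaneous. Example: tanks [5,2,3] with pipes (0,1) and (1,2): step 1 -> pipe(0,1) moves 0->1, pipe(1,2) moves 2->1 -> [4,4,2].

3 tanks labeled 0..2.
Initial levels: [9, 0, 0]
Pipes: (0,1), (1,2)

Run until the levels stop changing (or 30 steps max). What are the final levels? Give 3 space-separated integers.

Answer: 3 3 3

Derivation:
Step 1: flows [0->1,1=2] -> levels [8 1 0]
Step 2: flows [0->1,1->2] -> levels [7 1 1]
Step 3: flows [0->1,1=2] -> levels [6 2 1]
Step 4: flows [0->1,1->2] -> levels [5 2 2]
Step 5: flows [0->1,1=2] -> levels [4 3 2]
Step 6: flows [0->1,1->2] -> levels [3 3 3]
Step 7: flows [0=1,1=2] -> levels [3 3 3]
  -> stable (no change)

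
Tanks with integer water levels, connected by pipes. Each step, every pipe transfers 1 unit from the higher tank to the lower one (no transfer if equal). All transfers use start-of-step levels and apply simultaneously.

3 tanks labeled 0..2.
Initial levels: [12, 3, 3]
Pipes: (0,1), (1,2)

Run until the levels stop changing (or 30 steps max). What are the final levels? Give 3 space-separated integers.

Step 1: flows [0->1,1=2] -> levels [11 4 3]
Step 2: flows [0->1,1->2] -> levels [10 4 4]
Step 3: flows [0->1,1=2] -> levels [9 5 4]
Step 4: flows [0->1,1->2] -> levels [8 5 5]
Step 5: flows [0->1,1=2] -> levels [7 6 5]
Step 6: flows [0->1,1->2] -> levels [6 6 6]
Step 7: flows [0=1,1=2] -> levels [6 6 6]
  -> stable (no change)

Answer: 6 6 6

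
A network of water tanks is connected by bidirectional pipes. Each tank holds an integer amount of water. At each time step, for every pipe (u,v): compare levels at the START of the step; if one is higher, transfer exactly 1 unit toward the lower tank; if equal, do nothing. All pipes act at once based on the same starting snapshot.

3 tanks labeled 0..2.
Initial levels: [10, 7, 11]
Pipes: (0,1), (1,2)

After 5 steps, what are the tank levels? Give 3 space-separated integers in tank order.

Answer: 10 8 10

Derivation:
Step 1: flows [0->1,2->1] -> levels [9 9 10]
Step 2: flows [0=1,2->1] -> levels [9 10 9]
Step 3: flows [1->0,1->2] -> levels [10 8 10]
Step 4: flows [0->1,2->1] -> levels [9 10 9]
  -> period-2 cycle: step 4 state = step 2 state
  -> state at step 5: (5-2) mod 2 = 1, same as step 3 -> [10 8 10]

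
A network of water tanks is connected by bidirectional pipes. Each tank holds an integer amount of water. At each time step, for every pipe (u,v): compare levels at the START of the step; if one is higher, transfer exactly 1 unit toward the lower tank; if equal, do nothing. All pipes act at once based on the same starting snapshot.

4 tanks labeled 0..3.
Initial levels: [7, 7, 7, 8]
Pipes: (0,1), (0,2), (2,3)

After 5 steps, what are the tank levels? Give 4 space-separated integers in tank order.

Step 1: flows [0=1,0=2,3->2] -> levels [7 7 8 7]
Step 2: flows [0=1,2->0,2->3] -> levels [8 7 6 8]
Step 3: flows [0->1,0->2,3->2] -> levels [6 8 8 7]
Step 4: flows [1->0,2->0,2->3] -> levels [8 7 6 8]
  -> period-2 cycle: step 4 state = step 2 state
  -> state at step 5: (5-2) mod 2 = 1, same as step 3 -> [6 8 8 7]

Answer: 6 8 8 7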